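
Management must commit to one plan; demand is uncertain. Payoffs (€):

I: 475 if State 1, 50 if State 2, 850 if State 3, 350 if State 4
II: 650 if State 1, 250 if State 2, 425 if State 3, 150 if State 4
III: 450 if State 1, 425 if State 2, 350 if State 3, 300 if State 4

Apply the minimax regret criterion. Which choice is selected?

Column bests: State 1=650, State 2=425, State 3=850, State 4=350.
I regrets: 175, 375, 0, 0 → max 375
II regrets: 0, 175, 425, 200 → max 425
III regrets: 200, 0, 500, 50 → max 500
Smallest max regret = 375 → I.

I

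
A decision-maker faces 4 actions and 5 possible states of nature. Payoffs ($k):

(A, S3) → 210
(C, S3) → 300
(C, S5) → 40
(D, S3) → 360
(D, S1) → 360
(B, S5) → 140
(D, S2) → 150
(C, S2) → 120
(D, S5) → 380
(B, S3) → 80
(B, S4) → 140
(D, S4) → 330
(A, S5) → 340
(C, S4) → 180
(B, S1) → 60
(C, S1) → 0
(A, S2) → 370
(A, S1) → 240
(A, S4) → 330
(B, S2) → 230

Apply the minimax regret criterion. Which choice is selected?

A

Column bests: S1=360, S2=370, S3=360, S4=330, S5=380.
A regrets: 120, 0, 150, 0, 40 → max 150
B regrets: 300, 140, 280, 190, 240 → max 300
C regrets: 360, 250, 60, 150, 340 → max 360
D regrets: 0, 220, 0, 0, 0 → max 220
Smallest max regret = 150 → A.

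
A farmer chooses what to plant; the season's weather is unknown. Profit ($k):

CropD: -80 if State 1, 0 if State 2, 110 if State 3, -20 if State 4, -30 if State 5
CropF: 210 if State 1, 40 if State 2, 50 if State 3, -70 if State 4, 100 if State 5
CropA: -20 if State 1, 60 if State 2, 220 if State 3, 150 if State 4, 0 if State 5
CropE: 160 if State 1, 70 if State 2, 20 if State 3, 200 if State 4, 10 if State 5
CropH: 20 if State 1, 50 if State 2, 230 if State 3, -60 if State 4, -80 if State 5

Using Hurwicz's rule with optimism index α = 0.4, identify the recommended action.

CropD: 0.4·110 + 0.6·(-80) = -4
CropF: 0.4·210 + 0.6·(-70) = 42
CropA: 0.4·220 + 0.6·(-20) = 76
CropE: 0.4·200 + 0.6·10 = 86
CropH: 0.4·230 + 0.6·(-80) = 44
Highest Hurwicz score = 86 → CropE.

CropE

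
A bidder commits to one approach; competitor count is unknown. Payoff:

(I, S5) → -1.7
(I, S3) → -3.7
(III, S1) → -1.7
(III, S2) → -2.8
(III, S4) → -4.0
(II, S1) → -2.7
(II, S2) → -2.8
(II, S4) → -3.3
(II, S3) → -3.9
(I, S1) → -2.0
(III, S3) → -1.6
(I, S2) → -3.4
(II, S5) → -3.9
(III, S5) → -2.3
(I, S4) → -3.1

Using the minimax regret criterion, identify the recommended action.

Column bests: S1=-1.7, S2=-2.8, S3=-1.6, S4=-3.1, S5=-1.7.
I regrets: 0.3, 0.6, 2.1, 0.0, 0.0 → max 2.1
II regrets: 1.0, 0.0, 2.3, 0.2, 2.2 → max 2.3
III regrets: 0.0, 0.0, 0.0, 0.9, 0.6 → max 0.9
Smallest max regret = 0.9 → III.

III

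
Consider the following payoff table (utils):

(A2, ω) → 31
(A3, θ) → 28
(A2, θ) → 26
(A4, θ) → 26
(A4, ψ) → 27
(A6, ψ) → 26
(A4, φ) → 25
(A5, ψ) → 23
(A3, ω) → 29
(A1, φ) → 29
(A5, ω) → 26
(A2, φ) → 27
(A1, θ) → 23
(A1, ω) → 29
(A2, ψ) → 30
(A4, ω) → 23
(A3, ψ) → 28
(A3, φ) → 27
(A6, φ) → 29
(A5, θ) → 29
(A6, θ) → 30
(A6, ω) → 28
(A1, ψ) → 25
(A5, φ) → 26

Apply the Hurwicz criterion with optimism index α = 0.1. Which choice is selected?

A1: 0.1·29 + 0.9·23 = 23.6
A2: 0.1·31 + 0.9·26 = 26.5
A3: 0.1·29 + 0.9·27 = 27.2
A4: 0.1·27 + 0.9·23 = 23.4
A5: 0.1·29 + 0.9·23 = 23.6
A6: 0.1·30 + 0.9·26 = 26.4
Highest Hurwicz score = 27.2 → A3.

A3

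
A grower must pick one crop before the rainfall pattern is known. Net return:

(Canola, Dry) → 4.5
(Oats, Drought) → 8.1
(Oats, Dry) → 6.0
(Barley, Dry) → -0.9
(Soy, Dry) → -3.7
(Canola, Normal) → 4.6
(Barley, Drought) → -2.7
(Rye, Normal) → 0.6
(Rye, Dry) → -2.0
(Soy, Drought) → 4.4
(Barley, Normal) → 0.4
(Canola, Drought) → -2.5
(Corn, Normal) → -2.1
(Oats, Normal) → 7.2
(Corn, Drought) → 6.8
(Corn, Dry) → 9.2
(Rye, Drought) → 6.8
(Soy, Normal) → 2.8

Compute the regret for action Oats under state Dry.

3.2

Best payoff under Dry is 9.2.
Regret = 9.2 − 6.0 = 3.2.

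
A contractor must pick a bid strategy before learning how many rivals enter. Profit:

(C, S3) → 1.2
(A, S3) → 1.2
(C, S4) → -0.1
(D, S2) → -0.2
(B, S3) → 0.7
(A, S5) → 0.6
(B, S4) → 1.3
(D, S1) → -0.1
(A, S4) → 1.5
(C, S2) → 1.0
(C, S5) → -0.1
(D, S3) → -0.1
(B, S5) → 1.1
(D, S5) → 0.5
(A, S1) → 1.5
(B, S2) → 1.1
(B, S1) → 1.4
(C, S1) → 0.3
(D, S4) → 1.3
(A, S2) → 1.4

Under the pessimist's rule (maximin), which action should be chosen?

B

Row minima: A=0.6, B=0.7, C=-0.1, D=-0.2
Best worst-case = 0.7 → B.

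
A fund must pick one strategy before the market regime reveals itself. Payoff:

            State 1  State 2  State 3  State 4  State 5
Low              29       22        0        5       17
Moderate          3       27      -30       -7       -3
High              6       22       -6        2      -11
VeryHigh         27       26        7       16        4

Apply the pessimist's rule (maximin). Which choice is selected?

Row minima: Low=0, Moderate=-30, High=-11, VeryHigh=4
Best worst-case = 4 → VeryHigh.

VeryHigh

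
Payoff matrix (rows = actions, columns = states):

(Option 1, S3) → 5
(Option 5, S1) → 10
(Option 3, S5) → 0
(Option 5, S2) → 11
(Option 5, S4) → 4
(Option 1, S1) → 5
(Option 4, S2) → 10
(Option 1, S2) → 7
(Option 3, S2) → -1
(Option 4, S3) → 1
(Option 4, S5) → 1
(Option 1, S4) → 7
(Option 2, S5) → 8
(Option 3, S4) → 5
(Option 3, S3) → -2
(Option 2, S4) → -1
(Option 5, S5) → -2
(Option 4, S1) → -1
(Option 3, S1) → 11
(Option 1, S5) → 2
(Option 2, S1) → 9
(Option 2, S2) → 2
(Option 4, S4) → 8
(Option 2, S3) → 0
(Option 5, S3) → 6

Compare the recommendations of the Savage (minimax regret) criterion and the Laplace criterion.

minimax regret → Option 1; laplace → Option 5 (disagree)

Column bests: S1=11, S2=11, S3=6, S4=8, S5=8.
Option 1 regrets: 6, 4, 1, 1, 6 → max 6
Option 2 regrets: 2, 9, 6, 9, 0 → max 9
Option 3 regrets: 0, 12, 8, 3, 8 → max 12
Option 4 regrets: 12, 1, 5, 0, 7 → max 12
Option 5 regrets: 1, 0, 0, 4, 10 → max 10
Smallest max regret = 6 → Option 1.
Row averages: Option 1=5.2, Option 2=3.6, Option 3=2.6, Option 4=3.8, Option 5=5.8
Highest average = 5.8 → Option 5.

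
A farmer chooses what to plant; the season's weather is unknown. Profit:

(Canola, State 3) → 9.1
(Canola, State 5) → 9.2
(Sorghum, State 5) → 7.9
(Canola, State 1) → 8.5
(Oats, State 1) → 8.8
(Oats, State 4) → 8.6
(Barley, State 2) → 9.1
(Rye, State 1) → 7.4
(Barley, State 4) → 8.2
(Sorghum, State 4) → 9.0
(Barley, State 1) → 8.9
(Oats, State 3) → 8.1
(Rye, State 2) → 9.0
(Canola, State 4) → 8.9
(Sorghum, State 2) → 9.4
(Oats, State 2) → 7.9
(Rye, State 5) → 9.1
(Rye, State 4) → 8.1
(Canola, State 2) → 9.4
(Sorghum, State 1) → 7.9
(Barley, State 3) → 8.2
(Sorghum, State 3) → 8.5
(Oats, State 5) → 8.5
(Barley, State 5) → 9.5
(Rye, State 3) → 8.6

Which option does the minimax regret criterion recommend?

Canola

Column bests: State 1=8.9, State 2=9.4, State 3=9.1, State 4=9.0, State 5=9.5.
Sorghum regrets: 1.0, 0.0, 0.6, 0.0, 1.6 → max 1.6
Barley regrets: 0.0, 0.3, 0.9, 0.8, 0.0 → max 0.9
Rye regrets: 1.5, 0.4, 0.5, 0.9, 0.4 → max 1.5
Canola regrets: 0.4, 0.0, 0.0, 0.1, 0.3 → max 0.4
Oats regrets: 0.1, 1.5, 1.0, 0.4, 1.0 → max 1.5
Smallest max regret = 0.4 → Canola.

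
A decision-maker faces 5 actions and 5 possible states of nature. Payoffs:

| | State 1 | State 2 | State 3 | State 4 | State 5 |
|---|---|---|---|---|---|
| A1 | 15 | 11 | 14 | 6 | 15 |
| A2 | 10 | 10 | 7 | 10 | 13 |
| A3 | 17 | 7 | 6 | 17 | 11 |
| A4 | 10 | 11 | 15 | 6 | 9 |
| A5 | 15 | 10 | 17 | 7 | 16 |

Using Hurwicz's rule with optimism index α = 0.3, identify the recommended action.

A1: 0.3·15 + 0.7·6 = 8.7
A2: 0.3·13 + 0.7·7 = 8.8
A3: 0.3·17 + 0.7·6 = 9.3
A4: 0.3·15 + 0.7·6 = 8.7
A5: 0.3·17 + 0.7·7 = 10
Highest Hurwicz score = 10 → A5.

A5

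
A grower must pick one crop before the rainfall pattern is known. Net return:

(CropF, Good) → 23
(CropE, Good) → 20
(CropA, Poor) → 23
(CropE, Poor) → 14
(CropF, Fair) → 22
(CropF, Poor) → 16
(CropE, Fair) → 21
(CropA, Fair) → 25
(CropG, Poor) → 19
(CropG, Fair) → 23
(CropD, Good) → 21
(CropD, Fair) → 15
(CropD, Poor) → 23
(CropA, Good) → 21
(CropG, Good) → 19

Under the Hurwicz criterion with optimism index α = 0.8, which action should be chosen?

CropA

CropA: 0.8·25 + 0.2·21 = 24.2
CropF: 0.8·23 + 0.2·16 = 21.6
CropD: 0.8·23 + 0.2·15 = 21.4
CropE: 0.8·21 + 0.2·14 = 19.6
CropG: 0.8·23 + 0.2·19 = 22.2
Highest Hurwicz score = 24.2 → CropA.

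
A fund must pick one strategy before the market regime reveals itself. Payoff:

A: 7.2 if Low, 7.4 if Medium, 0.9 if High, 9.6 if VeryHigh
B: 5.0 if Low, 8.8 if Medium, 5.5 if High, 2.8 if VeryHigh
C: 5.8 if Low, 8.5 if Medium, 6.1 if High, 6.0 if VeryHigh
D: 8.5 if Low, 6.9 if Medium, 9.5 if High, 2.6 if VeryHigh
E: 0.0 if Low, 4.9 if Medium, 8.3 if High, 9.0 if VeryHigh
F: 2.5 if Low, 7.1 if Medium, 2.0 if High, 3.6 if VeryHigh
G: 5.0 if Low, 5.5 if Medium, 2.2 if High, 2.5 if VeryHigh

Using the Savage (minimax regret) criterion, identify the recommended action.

Column bests: Low=8.5, Medium=8.8, High=9.5, VeryHigh=9.6.
A regrets: 1.3, 1.4, 8.6, 0.0 → max 8.6
B regrets: 3.5, 0.0, 4.0, 6.8 → max 6.8
C regrets: 2.7, 0.3, 3.4, 3.6 → max 3.6
D regrets: 0.0, 1.9, 0.0, 7.0 → max 7.0
E regrets: 8.5, 3.9, 1.2, 0.6 → max 8.5
F regrets: 6.0, 1.7, 7.5, 6.0 → max 7.5
G regrets: 3.5, 3.3, 7.3, 7.1 → max 7.3
Smallest max regret = 3.6 → C.

C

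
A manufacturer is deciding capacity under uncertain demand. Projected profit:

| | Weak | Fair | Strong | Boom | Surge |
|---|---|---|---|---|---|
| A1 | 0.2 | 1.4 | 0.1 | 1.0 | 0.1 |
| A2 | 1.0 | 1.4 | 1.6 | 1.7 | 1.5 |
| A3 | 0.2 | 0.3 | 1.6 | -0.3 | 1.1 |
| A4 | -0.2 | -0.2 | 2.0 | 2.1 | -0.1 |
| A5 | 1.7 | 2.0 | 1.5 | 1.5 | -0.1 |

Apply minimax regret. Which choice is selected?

Column bests: Weak=1.7, Fair=2.0, Strong=2.0, Boom=2.1, Surge=1.5.
A1 regrets: 1.5, 0.6, 1.9, 1.1, 1.4 → max 1.9
A2 regrets: 0.7, 0.6, 0.4, 0.4, 0.0 → max 0.7
A3 regrets: 1.5, 1.7, 0.4, 2.4, 0.4 → max 2.4
A4 regrets: 1.9, 2.2, 0.0, 0.0, 1.6 → max 2.2
A5 regrets: 0.0, 0.0, 0.5, 0.6, 1.6 → max 1.6
Smallest max regret = 0.7 → A2.

A2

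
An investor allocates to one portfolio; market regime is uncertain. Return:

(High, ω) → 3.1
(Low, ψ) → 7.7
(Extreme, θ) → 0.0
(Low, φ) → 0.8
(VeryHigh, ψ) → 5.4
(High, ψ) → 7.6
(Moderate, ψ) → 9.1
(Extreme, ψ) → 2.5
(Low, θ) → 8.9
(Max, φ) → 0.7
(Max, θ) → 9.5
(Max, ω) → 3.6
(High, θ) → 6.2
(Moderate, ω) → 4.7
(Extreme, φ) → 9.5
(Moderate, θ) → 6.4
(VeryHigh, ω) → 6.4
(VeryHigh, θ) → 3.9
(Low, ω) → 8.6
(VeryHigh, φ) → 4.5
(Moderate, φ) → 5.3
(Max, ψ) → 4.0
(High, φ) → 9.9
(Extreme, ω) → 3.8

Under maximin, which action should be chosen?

Row minima: Low=0.8, Moderate=4.7, High=3.1, VeryHigh=3.9, Extreme=0.0, Max=0.7
Best worst-case = 4.7 → Moderate.

Moderate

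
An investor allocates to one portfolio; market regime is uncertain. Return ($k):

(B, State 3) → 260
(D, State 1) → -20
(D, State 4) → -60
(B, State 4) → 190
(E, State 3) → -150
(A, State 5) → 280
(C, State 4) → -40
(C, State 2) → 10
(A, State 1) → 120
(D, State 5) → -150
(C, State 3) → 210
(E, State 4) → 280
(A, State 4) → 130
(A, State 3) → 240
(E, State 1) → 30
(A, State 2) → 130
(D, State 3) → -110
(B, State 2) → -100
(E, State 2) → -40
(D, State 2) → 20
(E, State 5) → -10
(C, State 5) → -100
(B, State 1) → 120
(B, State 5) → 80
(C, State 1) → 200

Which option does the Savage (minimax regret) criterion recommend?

Column bests: State 1=200, State 2=130, State 3=260, State 4=280, State 5=280.
A regrets: 80, 0, 20, 150, 0 → max 150
B regrets: 80, 230, 0, 90, 200 → max 230
C regrets: 0, 120, 50, 320, 380 → max 380
D regrets: 220, 110, 370, 340, 430 → max 430
E regrets: 170, 170, 410, 0, 290 → max 410
Smallest max regret = 150 → A.

A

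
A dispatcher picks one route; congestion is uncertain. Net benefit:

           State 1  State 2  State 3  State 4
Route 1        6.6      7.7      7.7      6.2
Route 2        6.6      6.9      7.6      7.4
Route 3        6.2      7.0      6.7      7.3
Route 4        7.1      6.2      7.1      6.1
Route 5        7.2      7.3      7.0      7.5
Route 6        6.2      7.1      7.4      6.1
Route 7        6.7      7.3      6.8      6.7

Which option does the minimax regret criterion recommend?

Route 5

Column bests: State 1=7.2, State 2=7.7, State 3=7.7, State 4=7.5.
Route 1 regrets: 0.6, 0.0, 0.0, 1.3 → max 1.3
Route 2 regrets: 0.6, 0.8, 0.1, 0.1 → max 0.8
Route 3 regrets: 1.0, 0.7, 1.0, 0.2 → max 1.0
Route 4 regrets: 0.1, 1.5, 0.6, 1.4 → max 1.5
Route 5 regrets: 0.0, 0.4, 0.7, 0.0 → max 0.7
Route 6 regrets: 1.0, 0.6, 0.3, 1.4 → max 1.4
Route 7 regrets: 0.5, 0.4, 0.9, 0.8 → max 0.9
Smallest max regret = 0.7 → Route 5.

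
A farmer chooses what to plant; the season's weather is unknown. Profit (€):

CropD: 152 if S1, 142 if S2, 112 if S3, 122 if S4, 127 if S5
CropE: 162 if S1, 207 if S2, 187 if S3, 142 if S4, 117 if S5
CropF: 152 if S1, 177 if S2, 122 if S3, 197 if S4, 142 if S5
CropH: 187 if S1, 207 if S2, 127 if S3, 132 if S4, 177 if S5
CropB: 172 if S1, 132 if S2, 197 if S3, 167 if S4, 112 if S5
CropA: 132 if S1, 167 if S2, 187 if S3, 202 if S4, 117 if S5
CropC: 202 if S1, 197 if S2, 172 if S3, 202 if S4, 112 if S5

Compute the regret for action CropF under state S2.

30

Best payoff under S2 is 207.
Regret = 207 − 177 = 30.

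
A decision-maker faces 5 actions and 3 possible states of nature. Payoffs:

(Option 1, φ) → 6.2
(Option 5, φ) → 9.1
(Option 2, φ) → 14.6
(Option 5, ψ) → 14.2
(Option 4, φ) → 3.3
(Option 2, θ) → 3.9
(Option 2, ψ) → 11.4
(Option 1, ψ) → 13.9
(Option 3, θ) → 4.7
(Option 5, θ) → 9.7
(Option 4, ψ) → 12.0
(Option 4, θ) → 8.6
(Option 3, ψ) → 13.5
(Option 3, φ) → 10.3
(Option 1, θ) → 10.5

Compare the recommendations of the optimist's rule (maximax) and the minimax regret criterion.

maximax → Option 2; minimax regret → Option 5 (disagree)

Row maxima: Option 1=13.9, Option 2=14.6, Option 3=13.5, Option 4=12.0, Option 5=14.2
Best best-case = 14.6 → Option 2.
Column bests: θ=10.5, φ=14.6, ψ=14.2.
Option 1 regrets: 0.0, 8.4, 0.3 → max 8.4
Option 2 regrets: 6.6, 0.0, 2.8 → max 6.6
Option 3 regrets: 5.8, 4.3, 0.7 → max 5.8
Option 4 regrets: 1.9, 11.3, 2.2 → max 11.3
Option 5 regrets: 0.8, 5.5, 0.0 → max 5.5
Smallest max regret = 5.5 → Option 5.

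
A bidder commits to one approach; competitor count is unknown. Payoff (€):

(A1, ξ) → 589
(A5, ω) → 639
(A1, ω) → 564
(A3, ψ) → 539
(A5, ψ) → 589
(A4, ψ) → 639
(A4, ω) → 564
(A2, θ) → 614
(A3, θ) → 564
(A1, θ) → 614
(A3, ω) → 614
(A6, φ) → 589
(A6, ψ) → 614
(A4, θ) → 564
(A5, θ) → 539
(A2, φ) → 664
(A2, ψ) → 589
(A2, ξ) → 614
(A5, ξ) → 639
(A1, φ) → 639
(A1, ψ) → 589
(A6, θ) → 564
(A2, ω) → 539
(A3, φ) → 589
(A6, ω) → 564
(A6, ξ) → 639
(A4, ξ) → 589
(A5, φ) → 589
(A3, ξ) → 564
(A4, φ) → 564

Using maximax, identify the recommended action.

A2

Row maxima: A1=639, A2=664, A3=614, A4=639, A5=639, A6=639
Best best-case = 664 → A2.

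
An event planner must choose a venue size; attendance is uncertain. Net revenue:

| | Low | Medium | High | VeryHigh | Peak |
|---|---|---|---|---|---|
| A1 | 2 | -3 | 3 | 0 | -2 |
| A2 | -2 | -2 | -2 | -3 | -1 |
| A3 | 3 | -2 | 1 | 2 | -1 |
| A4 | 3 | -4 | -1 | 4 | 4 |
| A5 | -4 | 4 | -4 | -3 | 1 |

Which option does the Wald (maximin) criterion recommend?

A3

Row minima: A1=-3, A2=-3, A3=-2, A4=-4, A5=-4
Best worst-case = -2 → A3.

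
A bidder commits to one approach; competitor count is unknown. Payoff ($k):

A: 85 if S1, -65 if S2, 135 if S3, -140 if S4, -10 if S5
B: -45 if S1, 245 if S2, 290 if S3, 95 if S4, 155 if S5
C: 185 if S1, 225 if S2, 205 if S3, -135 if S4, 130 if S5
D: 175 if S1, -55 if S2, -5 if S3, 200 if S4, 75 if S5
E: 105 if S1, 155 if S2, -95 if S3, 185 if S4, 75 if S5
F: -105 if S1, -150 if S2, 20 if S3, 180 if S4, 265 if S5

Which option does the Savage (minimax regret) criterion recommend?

Column bests: S1=185, S2=245, S3=290, S4=200, S5=265.
A regrets: 100, 310, 155, 340, 275 → max 340
B regrets: 230, 0, 0, 105, 110 → max 230
C regrets: 0, 20, 85, 335, 135 → max 335
D regrets: 10, 300, 295, 0, 190 → max 300
E regrets: 80, 90, 385, 15, 190 → max 385
F regrets: 290, 395, 270, 20, 0 → max 395
Smallest max regret = 230 → B.

B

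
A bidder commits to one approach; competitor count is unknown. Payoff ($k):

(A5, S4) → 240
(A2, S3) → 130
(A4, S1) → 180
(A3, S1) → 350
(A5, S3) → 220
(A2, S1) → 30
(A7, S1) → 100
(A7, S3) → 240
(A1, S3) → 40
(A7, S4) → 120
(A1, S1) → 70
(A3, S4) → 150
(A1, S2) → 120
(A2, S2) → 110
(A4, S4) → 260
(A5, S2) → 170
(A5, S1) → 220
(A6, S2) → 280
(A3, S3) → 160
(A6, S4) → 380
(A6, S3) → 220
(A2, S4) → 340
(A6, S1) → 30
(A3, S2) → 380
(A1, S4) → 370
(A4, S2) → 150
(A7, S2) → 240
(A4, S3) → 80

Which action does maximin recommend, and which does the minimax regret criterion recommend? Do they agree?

Row minima: A1=40, A2=30, A3=150, A4=80, A5=170, A6=30, A7=100
Best worst-case = 170 → A5.
Column bests: S1=350, S2=380, S3=240, S4=380.
A1 regrets: 280, 260, 200, 10 → max 280
A2 regrets: 320, 270, 110, 40 → max 320
A3 regrets: 0, 0, 80, 230 → max 230
A4 regrets: 170, 230, 160, 120 → max 230
A5 regrets: 130, 210, 20, 140 → max 210
A6 regrets: 320, 100, 20, 0 → max 320
A7 regrets: 250, 140, 0, 260 → max 260
Smallest max regret = 210 → A5.

maximin → A5; minimax regret → A5 (agree)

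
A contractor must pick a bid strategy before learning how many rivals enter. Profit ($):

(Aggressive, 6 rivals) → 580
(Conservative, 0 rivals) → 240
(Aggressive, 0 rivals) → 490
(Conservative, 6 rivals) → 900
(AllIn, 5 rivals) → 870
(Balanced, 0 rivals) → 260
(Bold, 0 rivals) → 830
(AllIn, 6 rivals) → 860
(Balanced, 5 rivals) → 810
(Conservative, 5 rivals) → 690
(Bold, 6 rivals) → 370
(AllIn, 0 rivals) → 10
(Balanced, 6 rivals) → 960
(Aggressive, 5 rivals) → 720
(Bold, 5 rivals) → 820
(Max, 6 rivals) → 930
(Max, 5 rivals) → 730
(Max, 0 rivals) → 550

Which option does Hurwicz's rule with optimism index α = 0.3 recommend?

Max

Conservative: 0.3·900 + 0.7·240 = 438
Balanced: 0.3·960 + 0.7·260 = 470
Aggressive: 0.3·720 + 0.7·490 = 559
Bold: 0.3·830 + 0.7·370 = 508
AllIn: 0.3·870 + 0.7·10 = 268
Max: 0.3·930 + 0.7·550 = 664
Highest Hurwicz score = 664 → Max.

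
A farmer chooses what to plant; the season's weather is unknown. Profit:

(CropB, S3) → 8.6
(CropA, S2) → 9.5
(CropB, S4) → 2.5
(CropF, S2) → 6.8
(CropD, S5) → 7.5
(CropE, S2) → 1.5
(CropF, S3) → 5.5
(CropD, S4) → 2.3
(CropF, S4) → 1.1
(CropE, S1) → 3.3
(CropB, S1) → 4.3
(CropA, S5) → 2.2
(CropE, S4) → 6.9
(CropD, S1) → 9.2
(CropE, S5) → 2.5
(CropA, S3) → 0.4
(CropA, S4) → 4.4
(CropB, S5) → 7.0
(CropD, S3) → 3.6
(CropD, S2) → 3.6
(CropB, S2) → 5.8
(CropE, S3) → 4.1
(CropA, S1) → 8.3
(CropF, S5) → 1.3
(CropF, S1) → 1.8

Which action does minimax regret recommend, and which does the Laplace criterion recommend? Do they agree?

Column bests: S1=9.2, S2=9.5, S3=8.6, S4=6.9, S5=7.5.
CropA regrets: 0.9, 0.0, 8.2, 2.5, 5.3 → max 8.2
CropE regrets: 5.9, 8.0, 4.5, 0.0, 5.0 → max 8.0
CropD regrets: 0.0, 5.9, 5.0, 4.6, 0.0 → max 5.9
CropB regrets: 4.9, 3.7, 0.0, 4.4, 0.5 → max 4.9
CropF regrets: 7.4, 2.7, 3.1, 5.8, 6.2 → max 7.4
Smallest max regret = 4.9 → CropB.
Row averages: CropA=4.96, CropE=3.66, CropD=5.24, CropB=5.64, CropF=3.3
Highest average = 5.64 → CropB.

minimax regret → CropB; laplace → CropB (agree)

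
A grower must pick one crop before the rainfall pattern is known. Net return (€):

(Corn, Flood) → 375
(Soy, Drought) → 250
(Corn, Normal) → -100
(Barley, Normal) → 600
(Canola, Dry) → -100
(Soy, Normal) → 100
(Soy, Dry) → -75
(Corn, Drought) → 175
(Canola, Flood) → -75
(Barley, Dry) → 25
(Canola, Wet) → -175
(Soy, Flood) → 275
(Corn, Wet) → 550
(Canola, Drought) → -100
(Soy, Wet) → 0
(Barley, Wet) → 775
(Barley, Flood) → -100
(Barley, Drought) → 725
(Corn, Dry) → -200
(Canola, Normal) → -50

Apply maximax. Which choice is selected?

Row maxima: Corn=550, Soy=275, Barley=775, Canola=-50
Best best-case = 775 → Barley.

Barley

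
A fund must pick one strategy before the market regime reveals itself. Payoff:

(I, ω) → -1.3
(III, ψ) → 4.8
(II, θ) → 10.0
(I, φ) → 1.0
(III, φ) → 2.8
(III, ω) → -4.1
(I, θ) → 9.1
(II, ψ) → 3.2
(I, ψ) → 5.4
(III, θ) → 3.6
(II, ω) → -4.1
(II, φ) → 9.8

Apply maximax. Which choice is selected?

Row maxima: I=9.1, II=10.0, III=4.8
Best best-case = 10.0 → II.

II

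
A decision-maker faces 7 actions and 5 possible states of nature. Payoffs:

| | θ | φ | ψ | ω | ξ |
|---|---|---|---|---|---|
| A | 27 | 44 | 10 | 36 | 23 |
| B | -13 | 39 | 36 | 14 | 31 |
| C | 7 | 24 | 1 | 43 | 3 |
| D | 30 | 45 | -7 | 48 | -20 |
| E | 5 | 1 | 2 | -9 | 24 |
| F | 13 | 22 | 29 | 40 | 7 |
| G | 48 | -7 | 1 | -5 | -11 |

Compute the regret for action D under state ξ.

Best payoff under ξ is 31.
Regret = 31 − (-20) = 51.

51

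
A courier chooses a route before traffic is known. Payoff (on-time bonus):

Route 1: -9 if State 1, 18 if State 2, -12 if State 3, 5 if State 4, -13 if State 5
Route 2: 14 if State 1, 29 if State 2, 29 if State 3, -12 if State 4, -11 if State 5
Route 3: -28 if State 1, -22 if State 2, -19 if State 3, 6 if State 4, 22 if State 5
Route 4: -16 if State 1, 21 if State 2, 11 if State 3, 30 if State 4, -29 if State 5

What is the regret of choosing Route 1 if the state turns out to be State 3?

41

Best payoff under State 3 is 29.
Regret = 29 − (-12) = 41.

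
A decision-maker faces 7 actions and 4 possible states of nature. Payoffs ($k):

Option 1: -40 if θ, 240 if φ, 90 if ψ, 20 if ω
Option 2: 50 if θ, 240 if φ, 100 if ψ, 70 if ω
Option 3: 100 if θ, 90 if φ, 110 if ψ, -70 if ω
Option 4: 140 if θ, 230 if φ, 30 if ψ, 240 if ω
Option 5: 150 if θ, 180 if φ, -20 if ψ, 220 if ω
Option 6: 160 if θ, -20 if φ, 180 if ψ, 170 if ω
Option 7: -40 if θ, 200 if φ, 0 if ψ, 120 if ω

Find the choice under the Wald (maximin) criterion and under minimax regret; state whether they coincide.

maximin → Option 2; minimax regret → Option 4 (disagree)

Row minima: Option 1=-40, Option 2=50, Option 3=-70, Option 4=30, Option 5=-20, Option 6=-20, Option 7=-40
Best worst-case = 50 → Option 2.
Column bests: θ=160, φ=240, ψ=180, ω=240.
Option 1 regrets: 200, 0, 90, 220 → max 220
Option 2 regrets: 110, 0, 80, 170 → max 170
Option 3 regrets: 60, 150, 70, 310 → max 310
Option 4 regrets: 20, 10, 150, 0 → max 150
Option 5 regrets: 10, 60, 200, 20 → max 200
Option 6 regrets: 0, 260, 0, 70 → max 260
Option 7 regrets: 200, 40, 180, 120 → max 200
Smallest max regret = 150 → Option 4.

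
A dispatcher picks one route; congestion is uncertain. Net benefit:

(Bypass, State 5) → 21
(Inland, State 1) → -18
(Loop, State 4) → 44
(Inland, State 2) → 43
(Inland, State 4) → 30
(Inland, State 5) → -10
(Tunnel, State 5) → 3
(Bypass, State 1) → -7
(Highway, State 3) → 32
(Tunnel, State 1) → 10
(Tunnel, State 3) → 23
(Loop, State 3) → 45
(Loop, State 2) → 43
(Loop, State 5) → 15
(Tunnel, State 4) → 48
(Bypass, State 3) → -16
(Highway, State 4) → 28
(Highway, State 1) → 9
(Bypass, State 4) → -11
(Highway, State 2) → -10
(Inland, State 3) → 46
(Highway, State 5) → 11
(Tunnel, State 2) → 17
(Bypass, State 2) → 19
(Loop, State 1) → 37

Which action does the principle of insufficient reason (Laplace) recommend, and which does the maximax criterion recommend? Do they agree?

Row averages: Inland=18.2, Loop=36.8, Highway=14, Bypass=1.2, Tunnel=20.2
Highest average = 36.8 → Loop.
Row maxima: Inland=46, Loop=45, Highway=32, Bypass=21, Tunnel=48
Best best-case = 48 → Tunnel.

laplace → Loop; maximax → Tunnel (disagree)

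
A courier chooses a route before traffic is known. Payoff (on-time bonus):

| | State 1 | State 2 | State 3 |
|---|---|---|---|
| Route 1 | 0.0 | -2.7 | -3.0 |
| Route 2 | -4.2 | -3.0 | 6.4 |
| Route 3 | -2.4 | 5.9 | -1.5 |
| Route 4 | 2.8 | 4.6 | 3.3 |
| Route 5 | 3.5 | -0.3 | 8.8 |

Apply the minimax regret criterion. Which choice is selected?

Column bests: State 1=3.5, State 2=5.9, State 3=8.8.
Route 1 regrets: 3.5, 8.6, 11.8 → max 11.8
Route 2 regrets: 7.7, 8.9, 2.4 → max 8.9
Route 3 regrets: 5.9, 0.0, 10.3 → max 10.3
Route 4 regrets: 0.7, 1.3, 5.5 → max 5.5
Route 5 regrets: 0.0, 6.2, 0.0 → max 6.2
Smallest max regret = 5.5 → Route 4.

Route 4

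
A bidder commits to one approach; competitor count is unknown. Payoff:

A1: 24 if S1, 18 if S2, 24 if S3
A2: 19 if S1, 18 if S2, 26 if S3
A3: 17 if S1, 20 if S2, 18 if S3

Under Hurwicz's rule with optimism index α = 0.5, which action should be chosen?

A1: 0.5·24 + 0.5·18 = 21
A2: 0.5·26 + 0.5·18 = 22
A3: 0.5·20 + 0.5·17 = 18.5
Highest Hurwicz score = 22 → A2.

A2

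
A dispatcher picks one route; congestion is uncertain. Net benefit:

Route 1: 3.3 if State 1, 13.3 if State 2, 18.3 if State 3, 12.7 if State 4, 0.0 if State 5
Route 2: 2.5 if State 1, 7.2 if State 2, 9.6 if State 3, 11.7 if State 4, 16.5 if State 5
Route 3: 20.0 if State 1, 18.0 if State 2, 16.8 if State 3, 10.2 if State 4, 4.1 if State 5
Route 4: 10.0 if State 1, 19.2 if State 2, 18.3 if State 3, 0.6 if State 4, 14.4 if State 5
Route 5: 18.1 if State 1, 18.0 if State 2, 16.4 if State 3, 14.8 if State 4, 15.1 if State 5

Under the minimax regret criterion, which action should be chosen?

Column bests: State 1=20.0, State 2=19.2, State 3=18.3, State 4=14.8, State 5=16.5.
Route 1 regrets: 16.7, 5.9, 0.0, 2.1, 16.5 → max 16.7
Route 2 regrets: 17.5, 12.0, 8.7, 3.1, 0.0 → max 17.5
Route 3 regrets: 0.0, 1.2, 1.5, 4.6, 12.4 → max 12.4
Route 4 regrets: 10.0, 0.0, 0.0, 14.2, 2.1 → max 14.2
Route 5 regrets: 1.9, 1.2, 1.9, 0.0, 1.4 → max 1.9
Smallest max regret = 1.9 → Route 5.

Route 5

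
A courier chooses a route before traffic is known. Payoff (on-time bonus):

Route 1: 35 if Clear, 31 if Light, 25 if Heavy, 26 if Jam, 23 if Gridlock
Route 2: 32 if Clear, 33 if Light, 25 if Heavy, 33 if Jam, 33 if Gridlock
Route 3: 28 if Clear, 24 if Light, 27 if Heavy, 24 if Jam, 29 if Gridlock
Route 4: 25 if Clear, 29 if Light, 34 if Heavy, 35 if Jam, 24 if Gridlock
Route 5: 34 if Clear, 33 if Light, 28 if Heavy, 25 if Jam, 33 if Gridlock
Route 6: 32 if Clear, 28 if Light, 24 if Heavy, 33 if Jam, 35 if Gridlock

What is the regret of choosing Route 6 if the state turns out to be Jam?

Best payoff under Jam is 35.
Regret = 35 − 33 = 2.

2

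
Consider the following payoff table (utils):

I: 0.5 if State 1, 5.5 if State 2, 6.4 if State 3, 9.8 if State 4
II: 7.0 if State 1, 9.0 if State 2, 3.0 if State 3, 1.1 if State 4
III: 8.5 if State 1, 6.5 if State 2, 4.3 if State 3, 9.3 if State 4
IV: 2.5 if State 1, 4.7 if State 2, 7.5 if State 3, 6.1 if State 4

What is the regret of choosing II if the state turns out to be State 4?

8.7

Best payoff under State 4 is 9.8.
Regret = 9.8 − 1.1 = 8.7.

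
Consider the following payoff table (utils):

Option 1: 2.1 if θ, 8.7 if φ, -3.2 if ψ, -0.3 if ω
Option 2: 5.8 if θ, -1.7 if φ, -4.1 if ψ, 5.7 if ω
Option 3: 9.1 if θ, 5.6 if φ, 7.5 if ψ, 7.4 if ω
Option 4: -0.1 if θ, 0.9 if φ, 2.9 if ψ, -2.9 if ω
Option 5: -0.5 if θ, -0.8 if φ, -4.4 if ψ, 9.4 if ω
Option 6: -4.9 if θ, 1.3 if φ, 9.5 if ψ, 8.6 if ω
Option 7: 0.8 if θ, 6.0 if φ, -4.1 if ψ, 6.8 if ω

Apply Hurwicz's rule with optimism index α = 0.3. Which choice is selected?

Option 3

Option 1: 0.3·8.7 + 0.7·(-3.2) = 0.37
Option 2: 0.3·5.8 + 0.7·(-4.1) = -1.13
Option 3: 0.3·9.1 + 0.7·5.6 = 6.65
Option 4: 0.3·2.9 + 0.7·(-2.9) = -1.16
Option 5: 0.3·9.4 + 0.7·(-4.4) = -0.26
Option 6: 0.3·9.5 + 0.7·(-4.9) = -0.58
Option 7: 0.3·6.8 + 0.7·(-4.1) = -0.83
Highest Hurwicz score = 6.65 → Option 3.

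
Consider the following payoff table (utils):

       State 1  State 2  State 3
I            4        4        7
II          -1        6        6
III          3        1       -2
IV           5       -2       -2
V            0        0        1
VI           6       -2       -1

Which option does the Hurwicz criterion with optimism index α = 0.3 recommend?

I

I: 0.3·7 + 0.7·4 = 4.9
II: 0.3·6 + 0.7·(-1) = 1.1
III: 0.3·3 + 0.7·(-2) = -0.5
IV: 0.3·5 + 0.7·(-2) = 0.1
V: 0.3·1 + 0.7·0 = 0.3
VI: 0.3·6 + 0.7·(-2) = 0.4
Highest Hurwicz score = 4.9 → I.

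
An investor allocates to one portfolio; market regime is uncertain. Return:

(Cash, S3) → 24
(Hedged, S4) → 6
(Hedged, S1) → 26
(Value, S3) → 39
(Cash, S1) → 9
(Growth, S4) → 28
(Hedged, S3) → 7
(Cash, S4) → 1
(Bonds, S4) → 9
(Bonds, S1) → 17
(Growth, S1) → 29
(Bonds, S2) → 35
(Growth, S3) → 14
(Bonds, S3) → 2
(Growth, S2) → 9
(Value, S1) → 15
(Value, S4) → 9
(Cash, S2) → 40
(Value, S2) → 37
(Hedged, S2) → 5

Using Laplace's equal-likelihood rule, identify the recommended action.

Value

Row averages: Hedged=11, Value=25, Bonds=15.75, Cash=18.5, Growth=20
Highest average = 25 → Value.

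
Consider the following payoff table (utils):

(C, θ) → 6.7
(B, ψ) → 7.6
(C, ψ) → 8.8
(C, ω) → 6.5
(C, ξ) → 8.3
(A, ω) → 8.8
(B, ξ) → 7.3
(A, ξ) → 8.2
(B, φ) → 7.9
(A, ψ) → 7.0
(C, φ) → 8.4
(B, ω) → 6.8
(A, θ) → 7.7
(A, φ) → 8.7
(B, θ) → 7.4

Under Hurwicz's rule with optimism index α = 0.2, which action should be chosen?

A

A: 0.2·8.8 + 0.8·7.0 = 7.36
B: 0.2·7.9 + 0.8·6.8 = 7.02
C: 0.2·8.8 + 0.8·6.5 = 6.96
Highest Hurwicz score = 7.36 → A.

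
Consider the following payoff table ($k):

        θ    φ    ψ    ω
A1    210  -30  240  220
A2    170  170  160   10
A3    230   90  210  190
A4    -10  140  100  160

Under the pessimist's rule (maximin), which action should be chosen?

A3

Row minima: A1=-30, A2=10, A3=90, A4=-10
Best worst-case = 90 → A3.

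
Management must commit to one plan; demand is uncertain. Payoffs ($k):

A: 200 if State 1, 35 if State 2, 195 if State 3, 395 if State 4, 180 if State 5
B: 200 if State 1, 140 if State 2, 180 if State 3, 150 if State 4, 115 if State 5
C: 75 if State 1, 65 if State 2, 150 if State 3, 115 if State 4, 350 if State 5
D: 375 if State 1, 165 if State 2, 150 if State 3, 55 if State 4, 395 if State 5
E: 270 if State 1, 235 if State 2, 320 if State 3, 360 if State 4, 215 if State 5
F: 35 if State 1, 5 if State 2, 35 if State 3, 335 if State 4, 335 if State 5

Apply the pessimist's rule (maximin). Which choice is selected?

E

Row minima: A=35, B=115, C=65, D=55, E=215, F=5
Best worst-case = 215 → E.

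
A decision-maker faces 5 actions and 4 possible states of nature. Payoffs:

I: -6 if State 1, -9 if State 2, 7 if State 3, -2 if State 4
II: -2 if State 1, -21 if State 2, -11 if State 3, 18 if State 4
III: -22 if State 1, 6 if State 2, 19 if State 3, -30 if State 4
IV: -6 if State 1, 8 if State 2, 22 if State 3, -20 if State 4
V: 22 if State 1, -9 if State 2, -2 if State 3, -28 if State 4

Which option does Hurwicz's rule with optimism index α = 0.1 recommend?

I: 0.1·7 + 0.9·(-9) = -7.4
II: 0.1·18 + 0.9·(-21) = -17.1
III: 0.1·19 + 0.9·(-30) = -25.1
IV: 0.1·22 + 0.9·(-20) = -15.8
V: 0.1·22 + 0.9·(-28) = -23
Highest Hurwicz score = -7.4 → I.

I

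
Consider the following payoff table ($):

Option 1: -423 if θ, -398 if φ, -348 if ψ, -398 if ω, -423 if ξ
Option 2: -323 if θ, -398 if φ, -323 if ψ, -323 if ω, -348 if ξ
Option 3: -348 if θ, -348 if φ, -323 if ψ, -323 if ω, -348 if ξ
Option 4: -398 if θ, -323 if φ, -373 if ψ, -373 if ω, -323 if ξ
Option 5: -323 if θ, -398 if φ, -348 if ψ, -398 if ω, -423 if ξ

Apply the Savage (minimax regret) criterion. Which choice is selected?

Column bests: θ=-323, φ=-323, ψ=-323, ω=-323, ξ=-323.
Option 1 regrets: 100, 75, 25, 75, 100 → max 100
Option 2 regrets: 0, 75, 0, 0, 25 → max 75
Option 3 regrets: 25, 25, 0, 0, 25 → max 25
Option 4 regrets: 75, 0, 50, 50, 0 → max 75
Option 5 regrets: 0, 75, 25, 75, 100 → max 100
Smallest max regret = 25 → Option 3.

Option 3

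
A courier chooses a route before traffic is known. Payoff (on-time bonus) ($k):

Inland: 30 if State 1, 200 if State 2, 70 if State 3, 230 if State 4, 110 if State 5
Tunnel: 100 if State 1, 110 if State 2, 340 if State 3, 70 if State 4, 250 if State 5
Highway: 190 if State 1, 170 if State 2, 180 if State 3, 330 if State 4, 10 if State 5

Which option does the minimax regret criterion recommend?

Column bests: State 1=190, State 2=200, State 3=340, State 4=330, State 5=250.
Inland regrets: 160, 0, 270, 100, 140 → max 270
Tunnel regrets: 90, 90, 0, 260, 0 → max 260
Highway regrets: 0, 30, 160, 0, 240 → max 240
Smallest max regret = 240 → Highway.

Highway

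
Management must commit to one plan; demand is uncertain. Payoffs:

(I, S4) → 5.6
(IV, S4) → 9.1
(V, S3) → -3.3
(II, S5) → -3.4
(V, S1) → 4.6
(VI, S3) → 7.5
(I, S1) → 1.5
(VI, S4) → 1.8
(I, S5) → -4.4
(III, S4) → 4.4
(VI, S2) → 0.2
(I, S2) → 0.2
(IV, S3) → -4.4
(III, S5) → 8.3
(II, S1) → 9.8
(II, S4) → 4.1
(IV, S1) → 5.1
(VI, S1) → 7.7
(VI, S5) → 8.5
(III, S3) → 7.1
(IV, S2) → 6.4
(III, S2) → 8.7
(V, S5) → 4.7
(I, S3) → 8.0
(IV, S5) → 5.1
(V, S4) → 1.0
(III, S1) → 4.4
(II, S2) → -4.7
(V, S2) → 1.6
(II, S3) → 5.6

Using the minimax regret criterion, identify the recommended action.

Column bests: S1=9.8, S2=8.7, S3=8.0, S4=9.1, S5=8.5.
I regrets: 8.3, 8.5, 0.0, 3.5, 12.9 → max 12.9
II regrets: 0.0, 13.4, 2.4, 5.0, 11.9 → max 13.4
III regrets: 5.4, 0.0, 0.9, 4.7, 0.2 → max 5.4
IV regrets: 4.7, 2.3, 12.4, 0.0, 3.4 → max 12.4
V regrets: 5.2, 7.1, 11.3, 8.1, 3.8 → max 11.3
VI regrets: 2.1, 8.5, 0.5, 7.3, 0.0 → max 8.5
Smallest max regret = 5.4 → III.

III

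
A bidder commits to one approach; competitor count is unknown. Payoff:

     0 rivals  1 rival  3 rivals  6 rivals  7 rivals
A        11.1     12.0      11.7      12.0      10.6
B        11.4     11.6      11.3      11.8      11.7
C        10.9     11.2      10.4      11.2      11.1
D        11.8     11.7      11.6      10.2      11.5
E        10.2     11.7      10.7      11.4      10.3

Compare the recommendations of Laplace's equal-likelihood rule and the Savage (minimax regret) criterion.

laplace → B; minimax regret → B (agree)

Row averages: A=11.48, B=11.56, C=10.96, D=11.36, E=10.86
Highest average = 11.56 → B.
Column bests: 0 rivals=11.8, 1 rival=12.0, 3 rivals=11.7, 6 rivals=12.0, 7 rivals=11.7.
A regrets: 0.7, 0.0, 0.0, 0.0, 1.1 → max 1.1
B regrets: 0.4, 0.4, 0.4, 0.2, 0.0 → max 0.4
C regrets: 0.9, 0.8, 1.3, 0.8, 0.6 → max 1.3
D regrets: 0.0, 0.3, 0.1, 1.8, 0.2 → max 1.8
E regrets: 1.6, 0.3, 1.0, 0.6, 1.4 → max 1.6
Smallest max regret = 0.4 → B.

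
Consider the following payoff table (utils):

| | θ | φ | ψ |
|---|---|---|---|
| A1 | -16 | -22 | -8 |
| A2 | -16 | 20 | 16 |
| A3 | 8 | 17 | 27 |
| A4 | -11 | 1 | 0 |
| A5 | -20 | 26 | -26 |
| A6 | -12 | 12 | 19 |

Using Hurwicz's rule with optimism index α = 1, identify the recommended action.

A1: 1·(-8) + 0·(-22) = -8
A2: 1·20 + 0·(-16) = 20
A3: 1·27 + 0·8 = 27
A4: 1·1 + 0·(-11) = 1
A5: 1·26 + 0·(-26) = 26
A6: 1·19 + 0·(-12) = 19
Highest Hurwicz score = 27 → A3.

A3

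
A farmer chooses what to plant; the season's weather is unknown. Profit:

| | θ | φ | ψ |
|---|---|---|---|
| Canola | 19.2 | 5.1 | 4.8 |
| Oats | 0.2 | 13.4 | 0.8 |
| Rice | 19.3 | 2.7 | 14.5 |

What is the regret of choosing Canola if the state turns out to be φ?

Best payoff under φ is 13.4.
Regret = 13.4 − 5.1 = 8.3.

8.3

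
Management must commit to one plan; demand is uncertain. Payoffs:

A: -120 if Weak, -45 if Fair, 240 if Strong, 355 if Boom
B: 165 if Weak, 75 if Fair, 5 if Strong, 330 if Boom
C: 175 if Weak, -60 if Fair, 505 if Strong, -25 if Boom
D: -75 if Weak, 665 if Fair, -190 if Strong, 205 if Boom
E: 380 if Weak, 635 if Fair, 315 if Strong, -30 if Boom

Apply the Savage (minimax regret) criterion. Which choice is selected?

Column bests: Weak=380, Fair=665, Strong=505, Boom=355.
A regrets: 500, 710, 265, 0 → max 710
B regrets: 215, 590, 500, 25 → max 590
C regrets: 205, 725, 0, 380 → max 725
D regrets: 455, 0, 695, 150 → max 695
E regrets: 0, 30, 190, 385 → max 385
Smallest max regret = 385 → E.

E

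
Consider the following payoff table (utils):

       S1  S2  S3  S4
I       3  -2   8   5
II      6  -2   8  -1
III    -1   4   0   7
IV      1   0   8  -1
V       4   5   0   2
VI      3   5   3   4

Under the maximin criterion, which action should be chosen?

VI

Row minima: I=-2, II=-2, III=-1, IV=-1, V=0, VI=3
Best worst-case = 3 → VI.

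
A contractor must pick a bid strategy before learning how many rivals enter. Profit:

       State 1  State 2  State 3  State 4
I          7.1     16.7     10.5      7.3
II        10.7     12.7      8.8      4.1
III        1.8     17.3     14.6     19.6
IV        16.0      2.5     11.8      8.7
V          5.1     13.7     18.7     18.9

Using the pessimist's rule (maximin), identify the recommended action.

Row minima: I=7.1, II=4.1, III=1.8, IV=2.5, V=5.1
Best worst-case = 7.1 → I.

I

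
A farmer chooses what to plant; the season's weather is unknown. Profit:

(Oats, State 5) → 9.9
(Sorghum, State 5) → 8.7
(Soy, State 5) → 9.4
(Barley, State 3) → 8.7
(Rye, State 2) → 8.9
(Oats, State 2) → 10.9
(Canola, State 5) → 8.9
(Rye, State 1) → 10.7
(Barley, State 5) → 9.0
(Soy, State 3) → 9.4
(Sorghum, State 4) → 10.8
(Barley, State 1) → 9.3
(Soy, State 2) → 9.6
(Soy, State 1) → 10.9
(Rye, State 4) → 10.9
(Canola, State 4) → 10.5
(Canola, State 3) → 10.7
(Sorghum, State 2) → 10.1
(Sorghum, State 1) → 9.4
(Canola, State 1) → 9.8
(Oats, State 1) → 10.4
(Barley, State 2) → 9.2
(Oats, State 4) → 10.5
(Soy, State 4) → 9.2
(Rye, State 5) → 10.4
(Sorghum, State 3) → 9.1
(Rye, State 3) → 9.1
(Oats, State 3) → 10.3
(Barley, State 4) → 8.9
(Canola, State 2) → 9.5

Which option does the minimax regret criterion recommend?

Column bests: State 1=10.9, State 2=10.9, State 3=10.7, State 4=10.9, State 5=10.4.
Soy regrets: 0.0, 1.3, 1.3, 1.7, 1.0 → max 1.7
Oats regrets: 0.5, 0.0, 0.4, 0.4, 0.5 → max 0.5
Sorghum regrets: 1.5, 0.8, 1.6, 0.1, 1.7 → max 1.7
Rye regrets: 0.2, 2.0, 1.6, 0.0, 0.0 → max 2.0
Canola regrets: 1.1, 1.4, 0.0, 0.4, 1.5 → max 1.5
Barley regrets: 1.6, 1.7, 2.0, 2.0, 1.4 → max 2.0
Smallest max regret = 0.5 → Oats.

Oats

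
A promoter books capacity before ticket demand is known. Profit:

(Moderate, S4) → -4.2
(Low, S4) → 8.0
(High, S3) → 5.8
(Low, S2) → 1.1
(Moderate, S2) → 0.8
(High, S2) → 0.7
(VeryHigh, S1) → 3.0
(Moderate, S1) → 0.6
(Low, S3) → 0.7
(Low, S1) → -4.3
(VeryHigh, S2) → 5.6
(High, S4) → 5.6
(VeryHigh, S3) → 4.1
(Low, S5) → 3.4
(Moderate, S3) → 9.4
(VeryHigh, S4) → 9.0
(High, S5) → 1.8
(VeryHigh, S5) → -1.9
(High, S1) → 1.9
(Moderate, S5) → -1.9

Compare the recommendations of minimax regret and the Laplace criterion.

minimax regret → High; laplace → VeryHigh (disagree)

Column bests: S1=3.0, S2=5.6, S3=9.4, S4=9.0, S5=3.4.
Low regrets: 7.3, 4.5, 8.7, 1.0, 0.0 → max 8.7
Moderate regrets: 2.4, 4.8, 0.0, 13.2, 5.3 → max 13.2
High regrets: 1.1, 4.9, 3.6, 3.4, 1.6 → max 4.9
VeryHigh regrets: 0.0, 0.0, 5.3, 0.0, 5.3 → max 5.3
Smallest max regret = 4.9 → High.
Row averages: Low=1.78, Moderate=0.94, High=3.16, VeryHigh=3.96
Highest average = 3.96 → VeryHigh.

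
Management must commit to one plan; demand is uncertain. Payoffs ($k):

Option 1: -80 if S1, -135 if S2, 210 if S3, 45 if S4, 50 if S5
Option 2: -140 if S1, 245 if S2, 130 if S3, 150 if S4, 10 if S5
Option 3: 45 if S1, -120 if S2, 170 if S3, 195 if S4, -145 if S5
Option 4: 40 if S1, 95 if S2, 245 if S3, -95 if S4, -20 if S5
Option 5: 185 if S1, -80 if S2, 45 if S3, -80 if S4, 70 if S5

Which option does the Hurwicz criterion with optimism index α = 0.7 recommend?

Option 4

Option 1: 0.7·210 + 0.3·(-135) = 106.5
Option 2: 0.7·245 + 0.3·(-140) = 129.5
Option 3: 0.7·195 + 0.3·(-145) = 93
Option 4: 0.7·245 + 0.3·(-95) = 143
Option 5: 0.7·185 + 0.3·(-80) = 105.5
Highest Hurwicz score = 143 → Option 4.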